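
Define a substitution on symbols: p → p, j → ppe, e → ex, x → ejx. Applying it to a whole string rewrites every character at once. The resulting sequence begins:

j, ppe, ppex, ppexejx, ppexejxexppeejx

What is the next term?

Rewriting the 15 symbols of ppexejxexppeejx one by one yields p p ex ejx ex ppe ejx ex ejx p p ex ex ppe ejx; concatenated:

ppexejxexppeejxexejxppexexppeejx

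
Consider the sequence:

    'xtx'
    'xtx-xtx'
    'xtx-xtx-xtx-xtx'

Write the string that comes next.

Each string is two copies of the previous one joined by '-'.
Doubling xtx-xtx-xtx-xtx with '-' between the halves:

xtx-xtx-xtx-xtx-xtx-xtx-xtx-xtx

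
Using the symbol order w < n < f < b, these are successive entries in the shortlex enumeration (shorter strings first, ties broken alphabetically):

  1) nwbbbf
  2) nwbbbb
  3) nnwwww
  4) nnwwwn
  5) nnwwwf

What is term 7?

nnwwnw

Advancing 2 positions from nnwwwf through nnwwwf → nnwwwb reaches term 7.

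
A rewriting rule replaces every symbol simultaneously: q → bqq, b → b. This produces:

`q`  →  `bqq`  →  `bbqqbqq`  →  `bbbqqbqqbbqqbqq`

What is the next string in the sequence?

bbbbqqbqqbbqqbqqbbbqqbqqbbqqbqq

φ(bbbqqbqqbbqqbqq) expands symbol-by-symbol to b b b bqq bqq b bqq bqq b b bqq bqq b bqq bqq; joining the 15 pieces gives the next term.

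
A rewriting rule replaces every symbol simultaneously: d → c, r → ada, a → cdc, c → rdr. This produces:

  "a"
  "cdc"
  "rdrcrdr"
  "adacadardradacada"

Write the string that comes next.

cdcccdcrdrcdcccdcadacadacdcccdcrdrcdcccdc

Replace each of the 17 characters of adacadardradacada in place — cdc c cdc rdr cdc c cdc ada c ada cdc c cdc rdr cdc c cdc — and concatenate.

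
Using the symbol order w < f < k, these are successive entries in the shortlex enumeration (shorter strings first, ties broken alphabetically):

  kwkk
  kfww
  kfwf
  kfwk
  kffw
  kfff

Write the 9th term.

Continuing the enumeration 3 steps past kfff: kfff → kffk → kfkw → (answer).

kfkf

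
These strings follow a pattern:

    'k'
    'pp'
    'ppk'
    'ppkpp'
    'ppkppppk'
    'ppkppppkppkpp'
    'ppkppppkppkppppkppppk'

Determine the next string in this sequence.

Each term (from the third on) is the previous term followed by the one before it: term 3 = pp·k = ppk.
Continuing: ppkppppkppkppppkppppk · ppkppppkppkpp gives term 8.

ppkppppkppkppppkppppkppkppppkppkpp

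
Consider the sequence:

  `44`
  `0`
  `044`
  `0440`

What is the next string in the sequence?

0440044

From term 3 onward, concatenate the last term with the second-to-last: 0·44 = 044, 044·0 = 0440, …
Continuing: 0440 · 044 gives term 5.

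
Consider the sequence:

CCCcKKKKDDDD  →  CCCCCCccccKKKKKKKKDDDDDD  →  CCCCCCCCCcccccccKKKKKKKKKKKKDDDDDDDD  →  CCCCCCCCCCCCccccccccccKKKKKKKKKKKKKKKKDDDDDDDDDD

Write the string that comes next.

The n-th term is 3n C's then 3n-2 c's then 4n K's then 2n+2 D's (n = 1, 2, …).
Setting n = 5 gives 15, 13, 20, 12 characters in each block.

CCCCCCCCCCCCCCCcccccccccccccKKKKKKKKKKKKKKKKKKKKDDDDDDDDDDDD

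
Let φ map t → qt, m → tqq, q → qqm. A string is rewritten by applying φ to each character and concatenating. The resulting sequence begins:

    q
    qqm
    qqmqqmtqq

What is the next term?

qqmqqmtqqqqmqqmtqqqtqqmqqm

Rewriting each symbol of qqmqqmtqq: q→qqm, q→qqm, m→tqq, q→qqm, q→qqm, m→tqq, t→qt, q→qqm, q→qqm, which concatenates to qqm qqm tqq qqm qqm tqq qt qqm qqm.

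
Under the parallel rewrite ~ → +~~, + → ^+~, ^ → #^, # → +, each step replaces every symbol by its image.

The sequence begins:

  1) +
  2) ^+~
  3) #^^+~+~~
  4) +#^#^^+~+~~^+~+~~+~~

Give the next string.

Replace each of the 20 characters of +#^#^^+~+~~^+~+~~+~~ in place — ^+~ + #^ + #^ #^ ^+~ +~~ ^+~ +~~ +~~ #^ ^+~ +~~ ^+~ +~~ +~~ ^+~ +~~ +~~ — and concatenate.

^+~+#^+#^#^^+~+~~^+~+~~+~~#^^+~+~~^+~+~~+~~^+~+~~+~~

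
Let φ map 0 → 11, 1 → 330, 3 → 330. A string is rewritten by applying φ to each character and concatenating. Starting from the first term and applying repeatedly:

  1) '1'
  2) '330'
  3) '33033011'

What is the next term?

3303301133033011330330

Rewriting each symbol of 33033011: 3→330, 3→330, 0→11, 3→330, 3→330, 0→11, 1→330, 1→330, which concatenates to 330 330 11 330 330 11 330 330.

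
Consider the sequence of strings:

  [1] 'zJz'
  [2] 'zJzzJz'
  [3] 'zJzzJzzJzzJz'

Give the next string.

zJzzJzzJzzJzzJzzJzzJzzJz

Every step duplicates the string.
So the next term is two copies of zJzzJzzJzzJz.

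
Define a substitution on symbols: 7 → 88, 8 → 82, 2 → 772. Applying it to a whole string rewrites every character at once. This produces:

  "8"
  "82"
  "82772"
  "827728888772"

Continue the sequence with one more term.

Apply φ to 827728888772 symbol by symbol: 8→82, 2→772, 7→88, 7→88, 2→772, 8→82, 8→82, 8→82, 8→82, 7→88, 7→88, 2→772; joined: 82 772 88 88 772 82 82 82 82 88 88 772.

827728888772828282828888772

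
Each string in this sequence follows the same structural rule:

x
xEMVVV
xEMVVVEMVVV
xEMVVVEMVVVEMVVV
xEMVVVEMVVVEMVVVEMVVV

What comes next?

The strings grow by a fixed suffix EMVVV each time.
Applying this once more to xEMVVVEMVVVEMVVVEMVVV:

xEMVVVEMVVVEMVVVEMVVVEMVVV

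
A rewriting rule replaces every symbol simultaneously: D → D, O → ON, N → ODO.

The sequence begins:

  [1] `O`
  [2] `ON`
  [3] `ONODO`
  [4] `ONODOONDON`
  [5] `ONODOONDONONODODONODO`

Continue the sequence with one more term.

φ(ONODOONDONONODODONODO) expands symbol-by-symbol to ON ODO ON D ON ON ODO D ON ODO ON ODO ON D ON D ON ODO ON D ON; joining the 21 pieces gives the next term.

ONODOONDONONODODONODOONODOONDONDONODOONDON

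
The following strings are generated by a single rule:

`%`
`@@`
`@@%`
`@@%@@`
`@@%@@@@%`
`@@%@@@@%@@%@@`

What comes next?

Each term (from the third on) is the previous term followed by the one before it: term 3 = @@·% = @@%.
The next term joins @@%@@@@%@@%@@ and @@%@@@@%.

@@%@@@@%@@%@@@@%@@@@%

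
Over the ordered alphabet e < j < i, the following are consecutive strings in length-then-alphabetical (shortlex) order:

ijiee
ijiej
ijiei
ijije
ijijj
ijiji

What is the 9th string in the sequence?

ijiii

Continuing the enumeration 3 steps past ijiji: ijiji → ijiie → ijiij → (answer).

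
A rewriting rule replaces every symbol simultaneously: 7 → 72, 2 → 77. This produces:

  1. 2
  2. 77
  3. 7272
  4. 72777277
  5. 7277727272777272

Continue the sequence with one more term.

72777272727772777277727272777277

φ(7277727272777272) expands symbol-by-symbol to 72 77 72 72 72 77 72 77 72 77 72 72 72 77 72 77; joining the 16 pieces gives the next term.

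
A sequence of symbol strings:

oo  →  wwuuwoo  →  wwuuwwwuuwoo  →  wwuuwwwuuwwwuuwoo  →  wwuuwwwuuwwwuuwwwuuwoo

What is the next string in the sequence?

The strings grow by a fixed prefix wwuuw each time.
Applying this once more to wwuuwwwuuwwwuuwwwuuwoo:

wwuuwwwuuwwwuuwwwuuwwwuuwoo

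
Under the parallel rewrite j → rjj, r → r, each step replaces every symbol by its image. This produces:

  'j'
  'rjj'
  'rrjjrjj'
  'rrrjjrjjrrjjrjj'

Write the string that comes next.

rrrrjjrjjrrjjrjjrrrjjrjjrrjjrjj

Replace each of the 15 characters of rrrjjrjjrrjjrjj in place — r r r rjj rjj r rjj rjj r r rjj rjj r rjj rjj — and concatenate.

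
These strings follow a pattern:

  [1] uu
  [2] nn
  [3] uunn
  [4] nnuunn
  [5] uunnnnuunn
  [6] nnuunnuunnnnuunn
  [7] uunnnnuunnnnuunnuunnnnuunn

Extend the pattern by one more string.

nnuunnuunnnnuunnuunnnnuunnnnuunnuunnnnuunn

From term 3 onward, concatenate the second-to-last term with the last: uu·nn = uunn, nn·uunn = nnuunn, …
So term 8 is nnuunnuunnnnuunn·uunnnnuunnnnuunnuunnnnuunn.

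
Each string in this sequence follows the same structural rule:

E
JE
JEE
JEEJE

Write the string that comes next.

JEEJEJEE

This is a Fibonacci-style word recurrence s(k) = s(k−1)·s(k−2): e.g. JE·E = JEE.
The next term joins JEEJE and JEE.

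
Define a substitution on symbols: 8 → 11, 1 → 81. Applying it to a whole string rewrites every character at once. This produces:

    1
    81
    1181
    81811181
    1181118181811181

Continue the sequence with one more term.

81811181818111811181118181811181

Applying the rule to each of the 16 symbols of 1181118181811181 gives the pieces 81 81 11 81 81 81 11 81 11 81 11 81 81 81 11 81, which concatenate to the answer.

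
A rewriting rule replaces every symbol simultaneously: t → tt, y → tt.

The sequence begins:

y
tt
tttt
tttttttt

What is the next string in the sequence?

Expanding tttttttt: t→tt, t→tt, t→tt, t→tt, t→tt, t→tt, t→tt, t→tt. Concatenated: tt tt tt tt tt tt tt tt.

tttttttttttttttt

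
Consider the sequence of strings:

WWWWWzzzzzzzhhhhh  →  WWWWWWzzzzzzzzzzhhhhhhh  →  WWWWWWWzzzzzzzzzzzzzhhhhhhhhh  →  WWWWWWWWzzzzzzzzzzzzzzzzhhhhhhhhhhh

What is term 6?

WWWWWWWWWWzzzzzzzzzzzzzzzzzzzzzzhhhhhhhhhhhhhhh

Each string has the form W^{n+3} z^{3n+1} h^{2n+1}, where the shown terms are n = 2, 3, 4, 5.
Setting n = 7 gives 10, 22, 15 characters in each block.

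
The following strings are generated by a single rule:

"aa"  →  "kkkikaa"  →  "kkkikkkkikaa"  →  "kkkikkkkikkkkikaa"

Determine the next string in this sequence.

Each term is the previous one with kkkik prepended.
One more step from kkkikkkkikkkkikaa gives the answer.

kkkikkkkikkkkikkkkikaa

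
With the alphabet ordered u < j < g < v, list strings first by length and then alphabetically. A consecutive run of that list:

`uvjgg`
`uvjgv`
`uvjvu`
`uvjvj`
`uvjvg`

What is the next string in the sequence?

uvjvv

Find the rightmost character of uvjvg below v, bump it to the next letter, and reset everything to its right to u.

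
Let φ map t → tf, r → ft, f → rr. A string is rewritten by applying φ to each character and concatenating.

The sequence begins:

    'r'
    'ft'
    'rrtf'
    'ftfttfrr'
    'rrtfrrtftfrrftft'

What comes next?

φ(rrtfrrtftfrrftft) expands symbol-by-symbol to ft ft tf rr ft ft tf rr tf rr ft ft rr tf rr tf; joining the 16 pieces gives the next term.

ftfttfrrftfttfrrtfrrftftrrtfrrtf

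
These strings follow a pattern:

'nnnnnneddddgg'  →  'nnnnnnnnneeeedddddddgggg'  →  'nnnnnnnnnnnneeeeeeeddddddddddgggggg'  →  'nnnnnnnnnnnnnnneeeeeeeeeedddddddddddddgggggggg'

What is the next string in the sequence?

nnnnnnnnnnnnnnnnnneeeeeeeeeeeeeddddddddddddddddgggggggggg

Term n consists of 3n+3 n's, followed by 3n-2 e's, followed by 3n+1 d's, followed by 2n g's (n = 1, 2, …).
At n = 5 the blocks have lengths 18, 13, 16, 10.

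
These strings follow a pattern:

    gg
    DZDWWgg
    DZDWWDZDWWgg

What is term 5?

Every step adds DZDWW at the front: s(k+1) = DZDWW·s(k).
From DZDWWDZDWWgg, 2 further steps: DZDWWDZDWWgg → DZDWWDZDWWDZDWWgg → (answer).

DZDWWDZDWWDZDWWDZDWWgg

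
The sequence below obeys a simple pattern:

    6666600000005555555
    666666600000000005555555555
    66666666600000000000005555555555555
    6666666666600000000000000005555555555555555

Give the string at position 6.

66666666666666600000000000000000000005555555555555555555555

Term n consists of 2n+1 6's, followed by 3n+1 0's, followed by 3n+1 5's, where the shown terms are n = 2, 3, 4, 5.
For term 6, n = 7, so the run lengths are 15, 22, 22.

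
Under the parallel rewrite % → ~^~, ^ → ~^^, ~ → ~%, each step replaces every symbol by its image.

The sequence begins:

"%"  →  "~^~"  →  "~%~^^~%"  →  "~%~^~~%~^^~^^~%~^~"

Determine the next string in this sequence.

Rewriting the 18 symbols of ~%~^~~%~^^~^^~%~^~ one by one yields ~% ~^~ ~% ~^^ ~% ~% ~^~ ~% ~^^ ~^^ ~% ~^^ ~^^ ~% ~^~ ~% ~^^ ~%; concatenated:

~%~^~~%~^^~%~%~^~~%~^^~^^~%~^^~^^~%~^~~%~^^~%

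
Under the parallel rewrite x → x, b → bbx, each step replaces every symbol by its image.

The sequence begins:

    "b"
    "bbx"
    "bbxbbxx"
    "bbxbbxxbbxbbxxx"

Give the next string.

bbxbbxxbbxbbxxxbbxbbxxbbxbbxxxx

Replace each of the 15 characters of bbxbbxxbbxbbxxx in place — bbx bbx x bbx bbx x x bbx bbx x bbx bbx x x x — and concatenate.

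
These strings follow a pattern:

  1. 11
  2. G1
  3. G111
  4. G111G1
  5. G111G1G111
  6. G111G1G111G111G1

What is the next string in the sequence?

G111G1G111G111G1G111G1G111

Each term (from the third on) is the previous term followed by the one before it: term 3 = G1·11 = G111.
Continuing: G111G1G111G111G1 · G111G1G111 gives term 7.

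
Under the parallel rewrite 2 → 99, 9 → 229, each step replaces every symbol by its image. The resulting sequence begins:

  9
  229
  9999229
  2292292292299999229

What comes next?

99992299999229999922999992292292292292299999229

Applying the rule to each of the 19 symbols of 2292292292299999229 gives the pieces 99 99 229 99 99 229 99 99 229 99 99 229 229 229 229 229 99 99 229, which concatenate to the answer.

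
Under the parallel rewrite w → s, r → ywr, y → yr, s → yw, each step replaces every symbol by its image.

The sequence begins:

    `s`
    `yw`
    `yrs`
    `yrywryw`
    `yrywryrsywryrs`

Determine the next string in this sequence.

yrywryrsywryrywrywyrsywryrywryw

Replace each of the 14 characters of yrywryrsywryrs in place — yr ywr yr s ywr yr ywr yw yr s ywr yr ywr yw — and concatenate.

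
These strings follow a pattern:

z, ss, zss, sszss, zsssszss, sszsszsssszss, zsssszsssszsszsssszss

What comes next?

This is a Fibonacci-style word recurrence s(k) = s(k−2)·s(k−1): e.g. z·ss = zss.
The next term joins sszsszsssszss and zsssszsssszsszsssszss.

sszsszsssszsszsssszsssszsszsssszss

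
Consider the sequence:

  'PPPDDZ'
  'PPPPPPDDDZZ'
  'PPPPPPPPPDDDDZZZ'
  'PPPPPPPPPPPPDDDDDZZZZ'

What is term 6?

PPPPPPPPPPPPPPPPPPDDDDDDDZZZZZZ

The n-th term is 3n P's then n+1 D's then n Z's (n = 1, 2, …).
Setting n = 6 gives 18, 7, 6 characters in each block.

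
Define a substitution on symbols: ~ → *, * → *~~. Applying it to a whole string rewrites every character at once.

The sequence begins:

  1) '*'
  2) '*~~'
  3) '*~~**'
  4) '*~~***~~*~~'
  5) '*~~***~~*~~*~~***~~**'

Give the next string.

Rewriting the 21 symbols of *~~***~~*~~*~~***~~** one by one yields *~~ * * *~~ *~~ *~~ * * *~~ * * *~~ * * *~~ *~~ *~~ * * *~~ *~~; concatenated:

*~~***~~*~~*~~***~~***~~***~~*~~*~~***~~*~~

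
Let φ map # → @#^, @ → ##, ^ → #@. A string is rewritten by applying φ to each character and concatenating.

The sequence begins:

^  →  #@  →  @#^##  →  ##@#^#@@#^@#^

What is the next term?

@#^@#^##@#^#@@#^####@#^#@##@#^#@

φ(##@#^#@@#^@#^) expands symbol-by-symbol to @#^ @#^ ## @#^ #@ @#^ ## ## @#^ #@ ## @#^ #@; joining the 13 pieces gives the next term.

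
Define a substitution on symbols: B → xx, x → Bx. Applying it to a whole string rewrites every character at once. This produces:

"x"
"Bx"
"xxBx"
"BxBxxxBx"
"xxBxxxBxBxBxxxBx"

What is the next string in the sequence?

Applying the rule to each of the 16 symbols of xxBxxxBxBxBxxxBx gives the pieces Bx Bx xx Bx Bx Bx xx Bx xx Bx xx Bx Bx Bx xx Bx, which concatenate to the answer.

BxBxxxBxBxBxxxBxxxBxxxBxBxBxxxBx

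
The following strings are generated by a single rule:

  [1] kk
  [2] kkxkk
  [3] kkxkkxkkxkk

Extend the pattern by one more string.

Each string is two copies of the previous one joined by 'x'.
So the next term is two copies of kkxkkxkkxkk with 'x' between the halves.

kkxkkxkkxkkxkkxkkxkkxkk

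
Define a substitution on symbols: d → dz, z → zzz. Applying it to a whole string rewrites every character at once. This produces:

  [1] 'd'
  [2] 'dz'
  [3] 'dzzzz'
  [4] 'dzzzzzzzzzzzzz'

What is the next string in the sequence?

dzzzzzzzzzzzzzzzzzzzzzzzzzzzzzzzzzzzzzzzz

Replace each of the 14 characters of dzzzzzzzzzzzzz in place — dz zzz zzz zzz zzz zzz zzz zzz zzz zzz zzz zzz zzz zzz — and concatenate.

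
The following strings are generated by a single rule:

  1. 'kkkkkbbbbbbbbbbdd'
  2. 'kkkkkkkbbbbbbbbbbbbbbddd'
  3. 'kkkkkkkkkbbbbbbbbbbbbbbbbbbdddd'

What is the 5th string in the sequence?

kkkkkkkkkkkkkbbbbbbbbbbbbbbbbbbbbbbbbbbdddddd

The n-th term is 2n+1 k's then 4n+2 b's then n d's, where the shown terms are n = 2, 3, 4.
Setting n = 6 gives 13, 26, 6 characters in each block.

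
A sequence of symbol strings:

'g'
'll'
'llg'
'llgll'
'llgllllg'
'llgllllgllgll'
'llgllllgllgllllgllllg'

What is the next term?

llgllllgllgllllgllllgllgllllgllgll

Each term (from the third on) is the previous term followed by the one before it: term 3 = ll·g = llg.
The next term joins llgllllgllgllllgllllg and llgllllgllgll.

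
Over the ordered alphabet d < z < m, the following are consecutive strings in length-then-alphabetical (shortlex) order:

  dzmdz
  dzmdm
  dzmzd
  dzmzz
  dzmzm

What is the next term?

dzmmd

Find the rightmost character of dzmzm below m, bump it to the next letter, and reset everything to its right to d.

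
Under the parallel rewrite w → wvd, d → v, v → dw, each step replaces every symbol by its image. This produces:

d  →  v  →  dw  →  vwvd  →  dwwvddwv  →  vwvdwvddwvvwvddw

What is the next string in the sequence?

dwwvddwvwvddwvvwvddwdwwvddwvvwvd

Replace each of the 16 characters of vwvdwvddwvvwvddw in place — dw wvd dw v wvd dw v v wvd dw dw wvd dw v v wvd — and concatenate.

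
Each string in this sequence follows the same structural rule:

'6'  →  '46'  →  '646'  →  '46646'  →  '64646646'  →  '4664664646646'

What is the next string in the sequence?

646466464664664646646

This is a Fibonacci-style word recurrence s(k) = s(k−2)·s(k−1): e.g. 6·46 = 646.
The next term joins 64646646 and 4664664646646.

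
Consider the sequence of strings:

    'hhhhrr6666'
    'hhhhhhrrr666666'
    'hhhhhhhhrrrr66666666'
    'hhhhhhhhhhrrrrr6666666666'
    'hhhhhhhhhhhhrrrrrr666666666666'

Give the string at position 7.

hhhhhhhhhhhhhhhhrrrrrrrr6666666666666666

Reading off run lengths: h runs 4, 6, 8, 10, 12; r runs 2, 3, 4, 5, 6; 6 runs 4, 6, 8, 10, 12 — each is linear in n, where the shown terms are n = 2, 3, 4, 5, 6.
Setting n = 8 gives 16, 8, 16 characters in each block.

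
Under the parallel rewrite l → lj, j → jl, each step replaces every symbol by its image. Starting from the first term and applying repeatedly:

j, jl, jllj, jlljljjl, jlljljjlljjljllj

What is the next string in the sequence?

Replace each of the 16 characters of jlljljjlljjljllj in place — jl lj lj jl lj jl jl lj lj jl jl lj jl lj lj jl — and concatenate.

jlljljjlljjljlljljjljlljjlljljjl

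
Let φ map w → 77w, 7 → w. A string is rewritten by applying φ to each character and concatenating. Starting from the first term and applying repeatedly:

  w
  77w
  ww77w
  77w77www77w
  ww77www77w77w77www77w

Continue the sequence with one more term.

φ(ww77www77w77w77www77w) expands symbol-by-symbol to 77w 77w w w 77w 77w 77w w w 77w w w 77w w w 77w 77w 77w w w 77w; joining the 21 pieces gives the next term.

77w77www77w77w77www77www77www77w77w77www77w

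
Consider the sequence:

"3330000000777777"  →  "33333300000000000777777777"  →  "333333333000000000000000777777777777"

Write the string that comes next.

3333333333330000000000000000000777777777777777

Term n consists of 3n 3's, followed by 4n+3 0's, followed by 3n+3 7's (n = 1, 2, …).
Setting n = 4 gives 12, 19, 15 characters in each block.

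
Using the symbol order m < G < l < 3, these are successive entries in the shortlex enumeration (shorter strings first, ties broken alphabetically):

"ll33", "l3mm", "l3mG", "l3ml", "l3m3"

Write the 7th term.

Advancing 2 positions from l3m3 through l3m3 → l3Gm reaches term 7.

l3GG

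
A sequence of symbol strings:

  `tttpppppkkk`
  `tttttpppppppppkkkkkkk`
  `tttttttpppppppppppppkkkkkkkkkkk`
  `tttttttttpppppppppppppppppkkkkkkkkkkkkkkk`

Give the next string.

tttttttttttpppppppppppppppppppppkkkkkkkkkkkkkkkkkkk

Term n consists of 2n+1 t's, followed by 4n+1 p's, followed by 4n-1 k's (n = 1, 2, …).
At n = 5 the blocks have lengths 11, 21, 19.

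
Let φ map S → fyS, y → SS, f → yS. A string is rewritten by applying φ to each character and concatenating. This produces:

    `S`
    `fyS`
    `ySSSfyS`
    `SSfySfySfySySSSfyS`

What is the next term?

Rewriting the 18 symbols of SSfySfySfySySSSfyS one by one yields fyS fyS yS SS fyS yS SS fyS yS SS fyS SS fyS fyS fyS yS SS fyS; concatenated:

fySfySySSSfySySSSfySySSSfySSSfySfySfySySSSfyS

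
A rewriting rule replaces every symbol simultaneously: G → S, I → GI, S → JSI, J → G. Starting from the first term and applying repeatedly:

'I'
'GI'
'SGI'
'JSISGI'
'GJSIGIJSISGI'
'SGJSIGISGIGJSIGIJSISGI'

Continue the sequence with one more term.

Rewriting the 22 symbols of SGJSIGISGIGJSIGIJSISGI one by one yields JSI S G JSI GI S GI JSI S GI S G JSI GI S GI G JSI GI JSI S GI; concatenated:

JSISGJSIGISGIJSISGISGJSIGISGIGJSIGIJSISGI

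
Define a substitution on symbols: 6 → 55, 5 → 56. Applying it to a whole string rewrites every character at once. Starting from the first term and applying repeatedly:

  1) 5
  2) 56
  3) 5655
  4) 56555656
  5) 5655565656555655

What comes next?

56555656565556555655565656555656

Applying the rule to each of the 16 symbols of 5655565656555655 gives the pieces 56 55 56 56 56 55 56 55 56 55 56 56 56 55 56 56, which concatenate to the answer.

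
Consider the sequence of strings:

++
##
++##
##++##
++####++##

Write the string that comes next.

From term 3 onward, concatenate the second-to-last term with the last: ++·## = ++##, ##·++## = ##++##, …
So term 6 is ##++##·++####++##.

##++##++####++##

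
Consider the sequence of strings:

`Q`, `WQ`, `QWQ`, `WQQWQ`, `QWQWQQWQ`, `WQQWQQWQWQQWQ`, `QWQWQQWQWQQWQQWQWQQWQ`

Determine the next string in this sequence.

WQQWQQWQWQQWQQWQWQQWQWQQWQQWQWQQWQ

This is a Fibonacci-style word recurrence s(k) = s(k−2)·s(k−1): e.g. Q·WQ = QWQ.
Continuing: WQQWQQWQWQQWQ · QWQWQQWQWQQWQQWQWQQWQ gives term 8.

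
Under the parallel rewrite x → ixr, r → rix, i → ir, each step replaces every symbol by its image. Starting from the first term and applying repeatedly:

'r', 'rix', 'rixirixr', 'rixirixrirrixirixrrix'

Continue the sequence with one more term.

rixirixrirrixirixrrixirrixrixirixrirrixirixrrixrixirixr

φ(rixirixrirrixirixrrix) expands symbol-by-symbol to rix ir ixr ir rix ir ixr rix ir rix rix ir ixr ir rix ir ixr rix rix ir ixr; joining the 21 pieces gives the next term.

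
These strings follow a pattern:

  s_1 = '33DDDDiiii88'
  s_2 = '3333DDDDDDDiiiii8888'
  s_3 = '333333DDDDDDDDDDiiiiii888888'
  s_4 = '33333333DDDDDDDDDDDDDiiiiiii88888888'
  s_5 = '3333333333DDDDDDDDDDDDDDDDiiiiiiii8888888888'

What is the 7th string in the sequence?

Each string has the form 3^{2n} D^{3n+1} i^{n+3} 8^{2n} (n = 1, 2, …).
For term 7, n = 7, so the run lengths are 14, 22, 10, 14.

33333333333333DDDDDDDDDDDDDDDDDDDDDDiiiiiiiiii88888888888888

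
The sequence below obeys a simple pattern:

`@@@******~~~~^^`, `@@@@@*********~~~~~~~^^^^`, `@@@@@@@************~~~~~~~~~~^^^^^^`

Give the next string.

@@@@@@@@@***************~~~~~~~~~~~~~^^^^^^^^

The n-th term is 2n-1 @'s then 3n *'s then 3n-2 ~'s then 2n-2 ^'s, where the shown terms are n = 2, 3, 4.
For the next term, n = 5, so the run lengths are 9, 15, 13, 8.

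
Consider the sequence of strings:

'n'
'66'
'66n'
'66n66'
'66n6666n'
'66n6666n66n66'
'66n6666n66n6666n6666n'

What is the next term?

66n6666n66n6666n6666n66n6666n66n66

From term 3 onward, concatenate the last term with the second-to-last: 66·n = 66n, 66n·66 = 66n66, …
So term 8 is 66n6666n66n6666n6666n·66n6666n66n66.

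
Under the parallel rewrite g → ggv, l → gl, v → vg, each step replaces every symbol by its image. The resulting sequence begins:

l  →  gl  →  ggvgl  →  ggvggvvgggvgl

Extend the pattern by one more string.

Replace each of the 13 characters of ggvggvvgggvgl in place — ggv ggv vg ggv ggv vg vg ggv ggv ggv vg ggv gl — and concatenate.

ggvggvvgggvggvvgvgggvggvggvvgggvgl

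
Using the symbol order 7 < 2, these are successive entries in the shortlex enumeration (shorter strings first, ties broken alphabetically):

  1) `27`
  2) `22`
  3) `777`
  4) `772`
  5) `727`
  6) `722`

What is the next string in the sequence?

Find the rightmost character of 722 below 2, bump it to the next letter, and reset everything to its right to 7.

277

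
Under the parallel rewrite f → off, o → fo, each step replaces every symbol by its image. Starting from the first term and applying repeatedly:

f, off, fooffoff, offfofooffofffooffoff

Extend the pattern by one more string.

Rewriting the 21 symbols of offfofooffofffooffoff one by one yields fo off off off fo off fo fo off off fo off off off fo fo off off fo off off; concatenated:

fooffoffofffoofffofooffofffooffoffofffofooffofffooffoff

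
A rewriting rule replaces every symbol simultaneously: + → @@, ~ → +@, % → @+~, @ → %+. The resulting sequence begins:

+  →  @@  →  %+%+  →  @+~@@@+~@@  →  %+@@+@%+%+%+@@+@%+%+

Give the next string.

@+~@@%+%+@@%+@+~@@@+~@@@+~@@%+%+@@%+@+~@@@+~@@

Applying the rule to each of the 20 symbols of %+@@+@%+%+%+@@+@%+%+ gives the pieces @+~ @@ %+ %+ @@ %+ @+~ @@ @+~ @@ @+~ @@ %+ %+ @@ %+ @+~ @@ @+~ @@, which concatenate to the answer.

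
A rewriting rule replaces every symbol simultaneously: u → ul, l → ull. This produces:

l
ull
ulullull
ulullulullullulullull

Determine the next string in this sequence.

ulullulullullulullulullullulullullulullulullullulullull

φ(ulullulullullulullull) expands symbol-by-symbol to ul ull ul ull ull ul ull ul ull ull ul ull ull ul ull ul ull ull ul ull ull; joining the 21 pieces gives the next term.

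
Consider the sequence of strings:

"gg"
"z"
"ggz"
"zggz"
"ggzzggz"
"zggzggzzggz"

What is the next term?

From term 3 onward, concatenate the second-to-last term with the last: gg·z = ggz, z·ggz = zggz, …
Continuing: ggzzggz · zggzggzzggz gives term 7.

ggzzggzzggzggzzggz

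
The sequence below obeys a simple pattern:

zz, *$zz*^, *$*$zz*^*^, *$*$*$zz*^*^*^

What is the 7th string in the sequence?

*$*$*$*$*$*$zz*^*^*^*^*^*^

s(k+1) = *$·s(k)·*^, so each term gains *$ as a prefix and *^ as a suffix.
From *$*$*$zz*^*^*^, 3 further steps: *$*$*$zz*^*^*^ → *$*$*$*$zz*^*^*^*^ → *$*$*$*$*$zz*^*^*^*^*^ → (answer).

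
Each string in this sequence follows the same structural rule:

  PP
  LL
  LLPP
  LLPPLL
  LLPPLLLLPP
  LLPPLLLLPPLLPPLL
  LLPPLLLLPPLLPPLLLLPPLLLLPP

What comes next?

LLPPLLLLPPLLPPLLLLPPLLLLPPLLPPLLLLPPLLPPLL

Each term (from the third on) is the previous term followed by the one before it: term 3 = LL·PP = LLPP.
So term 8 is LLPPLLLLPPLLPPLLLLPPLLLLPP·LLPPLLLLPPLLPPLL.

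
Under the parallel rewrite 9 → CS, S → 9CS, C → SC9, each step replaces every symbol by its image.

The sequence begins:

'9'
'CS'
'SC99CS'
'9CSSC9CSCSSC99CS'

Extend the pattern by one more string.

CSSC99CS9CSSC9CSSC99CSSC99CS9CSSC9CSCSSC99CS

Replace each of the 16 characters of 9CSSC9CSCSSC99CS in place — CS SC9 9CS 9CS SC9 CS SC9 9CS SC9 9CS 9CS SC9 CS CS SC9 9CS — and concatenate.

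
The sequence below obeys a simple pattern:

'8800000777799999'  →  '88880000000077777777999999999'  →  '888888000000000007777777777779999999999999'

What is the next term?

Each string has the form 8^{2n} 0^{3n+2} 7^{4n} 9^{4n+1} (n = 1, 2, …).
Setting n = 4 gives 8, 14, 16, 17 characters in each block.

8888888800000000000000777777777777777799999999999999999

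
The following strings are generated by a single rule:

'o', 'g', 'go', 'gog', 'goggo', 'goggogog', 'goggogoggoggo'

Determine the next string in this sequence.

Each term (from the third on) is the previous term followed by the one before it: term 3 = g·o = go.
So term 8 is goggogoggoggo·goggogog.

goggogoggoggogoggogog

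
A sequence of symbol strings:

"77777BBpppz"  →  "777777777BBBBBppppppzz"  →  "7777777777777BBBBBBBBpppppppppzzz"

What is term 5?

777777777777777777777BBBBBBBBBBBBBBpppppppppppppppzzzzz

Each string has the form 7^{4n+1} B^{3n-1} p^{3n} z^{n} (n = 1, 2, …).
At n = 5 the blocks have lengths 21, 14, 15, 5.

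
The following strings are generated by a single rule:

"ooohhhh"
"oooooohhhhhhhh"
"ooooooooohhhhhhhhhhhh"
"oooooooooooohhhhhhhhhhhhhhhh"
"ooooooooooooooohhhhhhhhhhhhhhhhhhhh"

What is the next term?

Term n consists of 3n o's, followed by 4n h's (n = 1, 2, …).
For the next term, n = 6, so the run lengths are 18, 24.

oooooooooooooooooohhhhhhhhhhhhhhhhhhhhhhhh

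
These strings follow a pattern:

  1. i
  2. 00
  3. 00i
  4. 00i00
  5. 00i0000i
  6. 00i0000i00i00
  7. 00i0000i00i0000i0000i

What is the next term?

This is a Fibonacci-style word recurrence s(k) = s(k−1)·s(k−2): e.g. 00·i = 00i.
So term 8 is 00i0000i00i0000i0000i·00i0000i00i00.

00i0000i00i0000i0000i00i0000i00i00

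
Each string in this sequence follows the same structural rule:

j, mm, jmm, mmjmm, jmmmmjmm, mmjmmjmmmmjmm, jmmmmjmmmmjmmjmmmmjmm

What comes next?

This is a Fibonacci-style word recurrence s(k) = s(k−2)·s(k−1): e.g. j·mm = jmm.
So term 8 is mmjmmjmmmmjmm·jmmmmjmmmmjmmjmmmmjmm.

mmjmmjmmmmjmmjmmmmjmmmmjmmjmmmmjmm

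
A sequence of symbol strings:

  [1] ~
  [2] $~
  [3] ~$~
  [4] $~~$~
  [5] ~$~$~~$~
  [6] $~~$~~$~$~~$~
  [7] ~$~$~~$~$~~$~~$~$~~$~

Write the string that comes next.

$~~$~~$~$~~$~~$~$~~$~$~~$~~$~$~~$~

Each term (from the third on) is the two preceding terms concatenated in order: term 3 = ~·$~ = ~$~.
So term 8 is $~~$~~$~$~~$~·~$~$~~$~$~~$~~$~$~~$~.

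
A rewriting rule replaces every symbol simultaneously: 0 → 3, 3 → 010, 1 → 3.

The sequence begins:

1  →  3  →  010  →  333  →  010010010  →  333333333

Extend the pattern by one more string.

010010010010010010010010010

Rewriting each symbol of 333333333: 3→010, 3→010, 3→010, 3→010, 3→010, 3→010, 3→010, 3→010, 3→010, which concatenates to 010 010 010 010 010 010 010 010 010.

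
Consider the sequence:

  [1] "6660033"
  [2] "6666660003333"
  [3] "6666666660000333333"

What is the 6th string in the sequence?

The n-th term is 3n 6's then n+1 0's then 2n 3's (n = 1, 2, …).
At n = 6 the blocks have lengths 18, 7, 12.

6666666666666666660000000333333333333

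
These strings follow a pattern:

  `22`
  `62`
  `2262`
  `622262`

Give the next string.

2262622262

Each term (from the third on) is the two preceding terms concatenated in order: term 3 = 22·62 = 2262.
The next term joins 2262 and 622262.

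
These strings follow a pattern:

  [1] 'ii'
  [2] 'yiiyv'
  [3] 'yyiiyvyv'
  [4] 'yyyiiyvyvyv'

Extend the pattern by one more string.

yyyyiiyvyvyvyv

s(k+1) = y·s(k)·yv, so each term gains y as a prefix and yv as a suffix.
One more step from yyyiiyvyvyv gives the answer.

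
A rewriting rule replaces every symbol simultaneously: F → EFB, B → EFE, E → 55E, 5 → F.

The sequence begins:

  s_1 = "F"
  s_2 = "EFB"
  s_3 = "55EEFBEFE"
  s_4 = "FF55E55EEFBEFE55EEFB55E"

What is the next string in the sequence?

Applying the rule to each of the 23 symbols of FF55E55EEFBEFE55EEFB55E gives the pieces EFB EFB F F 55E F F 55E 55E EFB EFE 55E EFB 55E F F 55E 55E EFB EFE F F 55E, which concatenate to the answer.

EFBEFBFF55EFF55E55EEFBEFE55EEFB55EFF55E55EEFBEFEFF55E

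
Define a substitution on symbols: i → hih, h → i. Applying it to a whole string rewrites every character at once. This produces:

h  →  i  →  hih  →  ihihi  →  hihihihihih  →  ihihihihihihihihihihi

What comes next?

Replace each of the 21 characters of ihihihihihihihihihihi in place — hih i hih i hih i hih i hih i hih i hih i hih i hih i hih i hih — and concatenate.

hihihihihihihihihihihihihihihihihihihihihih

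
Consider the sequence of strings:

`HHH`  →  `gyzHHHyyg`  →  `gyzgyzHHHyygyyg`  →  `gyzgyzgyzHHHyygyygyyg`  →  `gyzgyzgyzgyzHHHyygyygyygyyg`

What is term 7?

s(k+1) = gyz·s(k)·yyg, so each term gains gyz as a prefix and yyg as a suffix.
From gyzgyzgyzgyzHHHyygyygyygyyg, 2 further steps: gyzgyzgyzgyzHHHyygyygyygyyg → gyzgyzgyzgyzgyzHHHyygyygyygyygyyg → (answer).

gyzgyzgyzgyzgyzgyzHHHyygyygyygyygyygyyg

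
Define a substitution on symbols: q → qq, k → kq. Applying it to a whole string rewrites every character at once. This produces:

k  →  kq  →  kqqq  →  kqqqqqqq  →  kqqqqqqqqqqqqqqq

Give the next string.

φ(kqqqqqqqqqqqqqqq) expands symbol-by-symbol to kq qq qq qq qq qq qq qq qq qq qq qq qq qq qq qq; joining the 16 pieces gives the next term.

kqqqqqqqqqqqqqqqqqqqqqqqqqqqqqqq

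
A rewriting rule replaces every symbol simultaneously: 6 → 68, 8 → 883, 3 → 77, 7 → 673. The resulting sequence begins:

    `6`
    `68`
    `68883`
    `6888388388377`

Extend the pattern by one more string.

68883883883778838837788388377673673

Replace each of the 13 characters of 6888388388377 in place — 68 883 883 883 77 883 883 77 883 883 77 673 673 — and concatenate.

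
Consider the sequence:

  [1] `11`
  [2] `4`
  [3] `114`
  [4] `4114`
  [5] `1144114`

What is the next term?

41141144114

This is a Fibonacci-style word recurrence s(k) = s(k−2)·s(k−1): e.g. 11·4 = 114.
The next term joins 4114 and 1144114.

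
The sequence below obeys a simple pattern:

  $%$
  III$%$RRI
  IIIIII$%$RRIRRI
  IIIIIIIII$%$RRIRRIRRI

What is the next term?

s(k+1) = III·s(k)·RRI, so each term gains III as a prefix and RRI as a suffix.
So the next term is III·IIIIIIIII$%$RRIRRIRRI·RRI.

IIIIIIIIIIII$%$RRIRRIRRIRRI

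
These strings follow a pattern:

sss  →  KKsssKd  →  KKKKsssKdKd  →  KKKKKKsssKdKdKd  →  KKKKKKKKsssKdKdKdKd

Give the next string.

KKKKKKKKKKsssKdKdKdKdKd

Each term wraps the previous one in KK on the left and Kd on the right.
So the next term is KK·KKKKKKKKsssKdKdKdKd·Kd.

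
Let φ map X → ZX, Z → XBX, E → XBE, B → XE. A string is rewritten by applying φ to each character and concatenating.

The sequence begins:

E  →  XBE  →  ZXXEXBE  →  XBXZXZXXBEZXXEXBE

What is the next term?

ZXXEZXXBXZXXBXZXZXXEXBEXBXZXZXXBEZXXEXBE

Applying the rule to each of the 17 symbols of XBXZXZXXBEZXXEXBE gives the pieces ZX XE ZX XBX ZX XBX ZX ZX XE XBE XBX ZX ZX XBE ZX XE XBE, which concatenate to the answer.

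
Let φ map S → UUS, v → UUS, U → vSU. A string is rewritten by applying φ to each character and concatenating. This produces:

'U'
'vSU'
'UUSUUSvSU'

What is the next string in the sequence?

Expanding UUSUUSvSU: U→vSU, U→vSU, S→UUS, U→vSU, U→vSU, S→UUS, v→UUS, S→UUS, U→vSU. Concatenated: vSU vSU UUS vSU vSU UUS UUS UUS vSU.

vSUvSUUUSvSUvSUUUSUUSUUSvSU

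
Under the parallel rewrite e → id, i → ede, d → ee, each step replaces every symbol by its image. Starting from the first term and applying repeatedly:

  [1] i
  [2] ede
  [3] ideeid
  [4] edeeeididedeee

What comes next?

Replace each of the 14 characters of edeeeididedeee in place — id ee id id id ede ee ede ee id ee id id id — and concatenate.

ideeidididedeeeedeeeideeididid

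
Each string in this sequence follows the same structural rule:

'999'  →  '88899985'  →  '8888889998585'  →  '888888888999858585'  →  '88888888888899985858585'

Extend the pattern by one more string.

8888888888888889998585858585

Each term wraps the previous one in 888 on the left and 85 on the right.
One more step from 88888888888899985858585 gives the answer.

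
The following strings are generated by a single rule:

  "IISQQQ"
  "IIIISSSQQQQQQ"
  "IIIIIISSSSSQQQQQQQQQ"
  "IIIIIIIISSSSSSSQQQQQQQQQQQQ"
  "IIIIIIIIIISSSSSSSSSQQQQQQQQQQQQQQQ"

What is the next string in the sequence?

Reading off run lengths: I runs 2, 4, 6, 8, 10; S runs 1, 3, 5, 7, 9; Q runs 3, 6, 9, 12, 15 — each is linear in n (n = 1, 2, …).
For the next term, n = 6, so the run lengths are 12, 11, 18.

IIIIIIIIIIIISSSSSSSSSSSQQQQQQQQQQQQQQQQQQ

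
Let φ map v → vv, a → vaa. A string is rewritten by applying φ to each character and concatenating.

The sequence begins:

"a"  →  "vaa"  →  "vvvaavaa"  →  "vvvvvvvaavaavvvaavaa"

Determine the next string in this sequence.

vvvvvvvvvvvvvvvaavaavvvaavaavvvvvvvaavaavvvaavaa

Applying the rule to each of the 20 symbols of vvvvvvvaavaavvvaavaa gives the pieces vv vv vv vv vv vv vv vaa vaa vv vaa vaa vv vv vv vaa vaa vv vaa vaa, which concatenate to the answer.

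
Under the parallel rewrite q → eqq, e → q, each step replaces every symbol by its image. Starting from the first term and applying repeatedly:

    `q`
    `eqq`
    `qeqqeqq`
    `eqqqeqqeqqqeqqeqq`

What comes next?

φ(eqqqeqqeqqqeqqeqq) expands symbol-by-symbol to q eqq eqq eqq q eqq eqq q eqq eqq eqq q eqq eqq q eqq eqq; joining the 17 pieces gives the next term.

qeqqeqqeqqqeqqeqqqeqqeqqeqqqeqqeqqqeqqeqq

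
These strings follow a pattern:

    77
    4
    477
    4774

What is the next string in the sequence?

This is a Fibonacci-style word recurrence s(k) = s(k−1)·s(k−2): e.g. 4·77 = 477.
Continuing: 4774 · 477 gives term 5.

4774477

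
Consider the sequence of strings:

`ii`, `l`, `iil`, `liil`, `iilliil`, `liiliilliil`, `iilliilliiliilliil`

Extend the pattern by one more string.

liiliilliiliilliilliiliilliil

Each term (from the third on) is the two preceding terms concatenated in order: term 3 = ii·l = iil.
Continuing: liiliilliil · iilliilliiliilliil gives term 8.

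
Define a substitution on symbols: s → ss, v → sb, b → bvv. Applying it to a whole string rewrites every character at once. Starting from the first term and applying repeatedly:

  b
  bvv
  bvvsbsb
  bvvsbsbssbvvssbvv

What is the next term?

bvvsbsbssbvvssbvvssssbvvsbsbssssbvvsbsb

Applying the rule to each of the 17 symbols of bvvsbsbssbvvssbvv gives the pieces bvv sb sb ss bvv ss bvv ss ss bvv sb sb ss ss bvv sb sb, which concatenate to the answer.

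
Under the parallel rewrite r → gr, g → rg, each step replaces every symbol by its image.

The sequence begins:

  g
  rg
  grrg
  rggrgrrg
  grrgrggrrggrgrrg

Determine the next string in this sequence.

Applying the rule to each of the 16 symbols of grrgrggrrggrgrrg gives the pieces rg gr gr rg gr rg rg gr gr rg rg gr rg gr gr rg, which concatenate to the answer.

rggrgrrggrrgrggrgrrgrggrrggrgrrg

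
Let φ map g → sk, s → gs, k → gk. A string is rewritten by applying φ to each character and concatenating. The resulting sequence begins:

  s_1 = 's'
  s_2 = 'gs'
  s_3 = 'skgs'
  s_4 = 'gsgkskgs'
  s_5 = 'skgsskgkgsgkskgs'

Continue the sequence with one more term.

gsgkskgsgsgkskgkskgsskgkgsgkskgs

φ(skgsskgkgsgkskgs) expands symbol-by-symbol to gs gk sk gs gs gk sk gk sk gs sk gk gs gk sk gs; joining the 16 pieces gives the next term.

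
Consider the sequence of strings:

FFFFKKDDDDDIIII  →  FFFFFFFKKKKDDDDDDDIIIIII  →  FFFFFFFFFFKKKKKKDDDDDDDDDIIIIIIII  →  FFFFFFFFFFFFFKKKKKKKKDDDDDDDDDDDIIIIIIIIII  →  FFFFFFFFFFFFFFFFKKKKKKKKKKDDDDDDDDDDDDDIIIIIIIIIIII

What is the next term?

FFFFFFFFFFFFFFFFFFFKKKKKKKKKKKKDDDDDDDDDDDDDDDIIIIIIIIIIIIII

Reading off run lengths: F runs 4, 7, 10, 13, 16; K runs 2, 4, 6, 8, 10; D runs 5, 7, 9, 11, 13; I runs 4, 6, 8, 10, 12 — each is linear in n (n = 1, 2, …).
For the next term, n = 6, so the run lengths are 19, 12, 15, 14.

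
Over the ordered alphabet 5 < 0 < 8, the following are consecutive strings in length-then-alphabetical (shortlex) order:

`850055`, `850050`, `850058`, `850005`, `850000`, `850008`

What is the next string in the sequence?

The successor of 850008 increments the rightmost position that isn't already 8 and resets every position after it to 5.

850085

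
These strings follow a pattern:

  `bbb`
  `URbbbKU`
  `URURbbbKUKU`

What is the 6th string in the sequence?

Each term wraps the previous one in UR on the left and KU on the right.
From URURbbbKUKU, 3 further steps: URURbbbKUKU → URURURbbbKUKUKU → URURURURbbbKUKUKUKU → (answer).

URURURURURbbbKUKUKUKUKU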